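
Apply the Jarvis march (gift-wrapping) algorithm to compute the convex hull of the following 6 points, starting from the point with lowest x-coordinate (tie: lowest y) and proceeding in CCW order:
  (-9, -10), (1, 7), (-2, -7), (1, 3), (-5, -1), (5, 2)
Hull (CCW) = [(-9, -10), (-2, -7), (5, 2), (1, 7), (-5, -1)]

Jarvis march: at each step, from the current hull vertex p, select the next vertex q as the point such that every other point lies strictly to the left of (or on) the directed line p → q. (Equivalently: for every other point r, the cross product (q − p) × (r − p) ≥ 0.)
Starting point (lowest x, tie lowest y): (-9, -10). Wrap until returning to start. Resulting hull: (-9, -10), (-2, -7), (5, 2), (1, 7), (-5, -1).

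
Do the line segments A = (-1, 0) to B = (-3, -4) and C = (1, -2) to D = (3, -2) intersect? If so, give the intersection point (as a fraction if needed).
No (intersection of containing lines falls outside at least one segment)

Parametrize and solve: t = 1/2, s = -3/2. At least one of these is outside [0, 1], so the segments do not intersect.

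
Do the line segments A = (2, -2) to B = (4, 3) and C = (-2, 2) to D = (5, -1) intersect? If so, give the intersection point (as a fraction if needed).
Yes; intersection at (114/41, -2/41) (t = 16/41 on AB, s = 28/41 on CD)

Parametrize AB as A + t(B − A) = (2 + 2 t, -2 + 5 t) and CD as C + s(D − C) = (-2 + 7 s, 2 + -3 s). Solve the linear system for (t, s). Determinant = 41 ≠ 0, so a unique intersection of the containing lines exists. Solution: t = 16/41, s = 28/41 — both in [0, 1], so the segments cross. Intersection point: (114/41, -2/41).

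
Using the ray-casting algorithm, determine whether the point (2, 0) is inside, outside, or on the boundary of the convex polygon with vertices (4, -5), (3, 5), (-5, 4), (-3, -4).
The point (2, 0) lies strictly inside the polygon

Cast a horizontal ray to the right from the query point and count how many polygon edges it crosses (each edge strictly once or zero times, handled with the usual half-open convention). 
Parity of crossings → odd ⇒ inside.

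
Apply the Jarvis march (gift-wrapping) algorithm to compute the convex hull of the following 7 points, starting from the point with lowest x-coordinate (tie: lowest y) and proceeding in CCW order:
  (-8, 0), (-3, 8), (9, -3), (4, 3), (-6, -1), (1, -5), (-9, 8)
Hull (CCW) = [(-9, 8), (-8, 0), (1, -5), (9, -3), (4, 3), (-3, 8)]

Jarvis march: at each step, from the current hull vertex p, select the next vertex q as the point such that every other point lies strictly to the left of (or on) the directed line p → q. (Equivalently: for every other point r, the cross product (q − p) × (r − p) ≥ 0.)
Starting point (lowest x, tie lowest y): (-9, 8). Wrap until returning to start. Resulting hull: (-9, 8), (-8, 0), (1, -5), (9, -3), (4, 3), (-3, 8).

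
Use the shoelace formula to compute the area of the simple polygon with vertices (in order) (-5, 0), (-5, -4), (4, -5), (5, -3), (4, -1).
Area = 38

Shoelace formula: Area = (1/2) |Σ_i (x_i · y_{i+1} − x_{i+1} · y_i)| (indices mod n). Compute each cross term:
  (-5)(-4) − (-5)(0) = 20
  (-5)(-5) − (4)(-4) = 41
  (4)(-3) − (5)(-5) = 13
  (5)(-1) − (4)(-3) = 7
  (4)(0) − (-5)(-1) = -5
Sum = 76, so (signed) Area = 76/2 = 38, |Area| = 38.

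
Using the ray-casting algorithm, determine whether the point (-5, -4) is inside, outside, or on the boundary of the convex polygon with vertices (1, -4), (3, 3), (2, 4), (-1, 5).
The point (-5, -4) lies strictly outside the polygon

Cast a horizontal ray to the right from the query point and count how many polygon edges it crosses (each edge strictly once or zero times, handled with the usual half-open convention). 
Parity of crossings → even ⇒ outside.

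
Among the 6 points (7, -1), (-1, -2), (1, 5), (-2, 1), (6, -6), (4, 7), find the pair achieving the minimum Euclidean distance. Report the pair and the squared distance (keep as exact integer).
Pair = ((-1, -2), (-2, 1)); squared distance = 10

Compute all C(6, 2) = 15 pairwise squared distances (x_i − x_j)² + (y_i − y_j)². The minimum is 10, attained by the pair ((-1, -2), (-2, 1)).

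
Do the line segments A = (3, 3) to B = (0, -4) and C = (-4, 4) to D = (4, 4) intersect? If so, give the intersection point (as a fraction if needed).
No (intersection of containing lines falls outside at least one segment)

Parametrize and solve: t = -1/7, s = 13/14. At least one of these is outside [0, 1], so the segments do not intersect.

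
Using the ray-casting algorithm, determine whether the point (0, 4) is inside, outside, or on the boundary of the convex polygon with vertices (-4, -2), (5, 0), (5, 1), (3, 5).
The point (0, 4) lies strictly outside the polygon

Cast a horizontal ray to the right from the query point and count how many polygon edges it crosses (each edge strictly once or zero times, handled with the usual half-open convention). 
Parity of crossings → even ⇒ outside.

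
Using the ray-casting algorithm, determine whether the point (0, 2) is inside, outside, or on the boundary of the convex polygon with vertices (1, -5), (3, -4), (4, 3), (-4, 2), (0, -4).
The point (0, 2) lies strictly inside the polygon

Cast a horizontal ray to the right from the query point and count how many polygon edges it crosses (each edge strictly once or zero times, handled with the usual half-open convention). 
Parity of crossings → odd ⇒ inside.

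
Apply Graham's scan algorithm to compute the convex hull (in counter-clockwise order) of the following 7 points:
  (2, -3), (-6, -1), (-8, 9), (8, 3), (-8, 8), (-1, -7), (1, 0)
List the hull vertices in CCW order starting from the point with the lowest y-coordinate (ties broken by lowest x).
Hull (CCW) = [(-1, -7), (8, 3), (-8, 9), (-8, 8), (-6, -1)]

Graham scan procedure:
  1. Find the pivot p₀ = point with lowest y (tie → lowest x): (-1, -7).
  2. Sort the remaining points by polar angle around p₀.
  3. Walk through sorted points, maintaining a stack; pop the top while the last three entries make a non-left turn (cross product ≤ 0).
  4. Final stack is the convex hull in CCW order: (-1, -7), (8, 3), (-8, 9), (-8, 8), (-6, -1).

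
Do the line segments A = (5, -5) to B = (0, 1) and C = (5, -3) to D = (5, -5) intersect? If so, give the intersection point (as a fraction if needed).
Yes; intersection at (5, -5) (t = 0 on AB, s = 1 on CD)

Parametrize AB as A + t(B − A) = (5 + -5 t, -5 + 6 t) and CD as C + s(D − C) = (5 + 0 s, -3 + -2 s). Solve the linear system for (t, s). Determinant = -10 ≠ 0, so a unique intersection of the containing lines exists. Solution: t = 0, s = 1 — both in [0, 1], so the segments cross. Intersection point: (5, -5).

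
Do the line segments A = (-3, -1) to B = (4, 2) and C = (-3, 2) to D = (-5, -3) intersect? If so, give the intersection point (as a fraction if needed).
No (intersection of containing lines falls outside at least one segment)

Parametrize and solve: t = -6/29, s = 21/29. At least one of these is outside [0, 1], so the segments do not intersect.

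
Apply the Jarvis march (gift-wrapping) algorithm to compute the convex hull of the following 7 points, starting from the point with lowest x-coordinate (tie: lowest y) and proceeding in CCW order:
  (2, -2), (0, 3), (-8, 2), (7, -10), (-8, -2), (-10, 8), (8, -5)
Hull (CCW) = [(-10, 8), (-8, -2), (7, -10), (8, -5), (0, 3)]

Jarvis march: at each step, from the current hull vertex p, select the next vertex q as the point such that every other point lies strictly to the left of (or on) the directed line p → q. (Equivalently: for every other point r, the cross product (q − p) × (r − p) ≥ 0.)
Starting point (lowest x, tie lowest y): (-10, 8). Wrap until returning to start. Resulting hull: (-10, 8), (-8, -2), (7, -10), (8, -5), (0, 3).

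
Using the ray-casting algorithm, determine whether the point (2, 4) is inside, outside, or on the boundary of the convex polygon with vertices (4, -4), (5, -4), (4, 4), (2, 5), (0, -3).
The point (2, 4) lies strictly inside the polygon

Cast a horizontal ray to the right from the query point and count how many polygon edges it crosses (each edge strictly once or zero times, handled with the usual half-open convention). 
Parity of crossings → odd ⇒ inside.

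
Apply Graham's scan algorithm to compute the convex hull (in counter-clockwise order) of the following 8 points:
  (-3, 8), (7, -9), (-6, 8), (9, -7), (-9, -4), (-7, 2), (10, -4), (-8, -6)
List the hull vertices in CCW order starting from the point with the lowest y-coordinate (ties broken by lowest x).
Hull (CCW) = [(7, -9), (9, -7), (10, -4), (-3, 8), (-6, 8), (-9, -4), (-8, -6)]

Graham scan procedure:
  1. Find the pivot p₀ = point with lowest y (tie → lowest x): (7, -9).
  2. Sort the remaining points by polar angle around p₀.
  3. Walk through sorted points, maintaining a stack; pop the top while the last three entries make a non-left turn (cross product ≤ 0).
  4. Final stack is the convex hull in CCW order: (7, -9), (9, -7), (10, -4), (-3, 8), (-6, 8), (-9, -4), (-8, -6).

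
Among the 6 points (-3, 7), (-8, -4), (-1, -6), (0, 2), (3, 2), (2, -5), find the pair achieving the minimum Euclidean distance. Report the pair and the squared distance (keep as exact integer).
Pair = ((0, 2), (3, 2)); squared distance = 9

Compute all C(6, 2) = 15 pairwise squared distances (x_i − x_j)² + (y_i − y_j)². The minimum is 9, attained by the pair ((0, 2), (3, 2)).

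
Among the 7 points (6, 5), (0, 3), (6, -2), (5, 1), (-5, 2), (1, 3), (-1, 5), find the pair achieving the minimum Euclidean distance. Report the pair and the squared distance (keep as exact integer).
Pair = ((0, 3), (1, 3)); squared distance = 1

Compute all C(7, 2) = 21 pairwise squared distances (x_i − x_j)² + (y_i − y_j)². The minimum is 1, attained by the pair ((0, 3), (1, 3)).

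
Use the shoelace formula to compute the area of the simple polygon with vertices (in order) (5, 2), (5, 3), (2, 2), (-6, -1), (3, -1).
Area = 39/2

Shoelace formula: Area = (1/2) |Σ_i (x_i · y_{i+1} − x_{i+1} · y_i)| (indices mod n). Compute each cross term:
  (5)(3) − (5)(2) = 5
  (5)(2) − (2)(3) = 4
  (2)(-1) − (-6)(2) = 10
  (-6)(-1) − (3)(-1) = 9
  (3)(2) − (5)(-1) = 11
Sum = 39, so (signed) Area = 39/2 = 39/2, |Area| = 39/2.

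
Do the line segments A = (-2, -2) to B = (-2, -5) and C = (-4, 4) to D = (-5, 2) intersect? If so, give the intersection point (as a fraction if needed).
No (intersection of containing lines falls outside at least one segment)

Parametrize and solve: t = -10/3, s = -2. At least one of these is outside [0, 1], so the segments do not intersect.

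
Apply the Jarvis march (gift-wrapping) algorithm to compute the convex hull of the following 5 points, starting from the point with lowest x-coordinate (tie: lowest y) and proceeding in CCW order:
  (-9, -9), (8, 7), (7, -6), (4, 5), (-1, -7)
Hull (CCW) = [(-9, -9), (7, -6), (8, 7), (4, 5)]

Jarvis march: at each step, from the current hull vertex p, select the next vertex q as the point such that every other point lies strictly to the left of (or on) the directed line p → q. (Equivalently: for every other point r, the cross product (q − p) × (r − p) ≥ 0.)
Starting point (lowest x, tie lowest y): (-9, -9). Wrap until returning to start. Resulting hull: (-9, -9), (7, -6), (8, 7), (4, 5).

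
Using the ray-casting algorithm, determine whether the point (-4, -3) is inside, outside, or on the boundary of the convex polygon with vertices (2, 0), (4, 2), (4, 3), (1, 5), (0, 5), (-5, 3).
The point (-4, -3) lies strictly outside the polygon

Cast a horizontal ray to the right from the query point and count how many polygon edges it crosses (each edge strictly once or zero times, handled with the usual half-open convention). 
Parity of crossings → even ⇒ outside.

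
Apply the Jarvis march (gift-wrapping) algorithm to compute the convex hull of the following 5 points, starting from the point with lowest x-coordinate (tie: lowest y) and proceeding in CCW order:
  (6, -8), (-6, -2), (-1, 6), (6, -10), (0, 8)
Hull (CCW) = [(-6, -2), (6, -10), (6, -8), (0, 8)]

Jarvis march: at each step, from the current hull vertex p, select the next vertex q as the point such that every other point lies strictly to the left of (or on) the directed line p → q. (Equivalently: for every other point r, the cross product (q − p) × (r − p) ≥ 0.)
Starting point (lowest x, tie lowest y): (-6, -2). Wrap until returning to start. Resulting hull: (-6, -2), (6, -10), (6, -8), (0, 8).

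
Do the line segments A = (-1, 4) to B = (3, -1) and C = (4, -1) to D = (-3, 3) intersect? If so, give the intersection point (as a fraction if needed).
Yes; intersection at (41/19, 1/19) (t = 15/19 on AB, s = 5/19 on CD)

Parametrize AB as A + t(B − A) = (-1 + 4 t, 4 + -5 t) and CD as C + s(D − C) = (4 + -7 s, -1 + 4 s). Solve the linear system for (t, s). Determinant = 19 ≠ 0, so a unique intersection of the containing lines exists. Solution: t = 15/19, s = 5/19 — both in [0, 1], so the segments cross. Intersection point: (41/19, 1/19).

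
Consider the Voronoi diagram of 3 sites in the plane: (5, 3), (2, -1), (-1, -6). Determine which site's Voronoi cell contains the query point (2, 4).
Nearest site = (5, 3)

The Voronoi cell of site s contains exactly those query points closer to s than to any other site. Compute squared distances from q = (2, 4) to each site:
  (5 − 2)² + (3 − 4)² = 10
  (2 − 2)² + (-1 − 4)² = 25
  (-1 − 2)² + (-6 − 4)² = 109
Minimum is attained by (5, 3), so q lies in its Voronoi cell.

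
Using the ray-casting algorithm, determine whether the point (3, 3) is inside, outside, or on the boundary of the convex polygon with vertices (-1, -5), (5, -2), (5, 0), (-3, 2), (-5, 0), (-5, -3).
The point (3, 3) lies strictly outside the polygon

Cast a horizontal ray to the right from the query point and count how many polygon edges it crosses (each edge strictly once or zero times, handled with the usual half-open convention). 
Parity of crossings → even ⇒ outside.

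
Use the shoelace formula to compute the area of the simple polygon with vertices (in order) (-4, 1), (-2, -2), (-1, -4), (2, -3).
Area = 17/2

Shoelace formula: Area = (1/2) |Σ_i (x_i · y_{i+1} − x_{i+1} · y_i)| (indices mod n). Compute each cross term:
  (-4)(-2) − (-2)(1) = 10
  (-2)(-4) − (-1)(-2) = 6
  (-1)(-3) − (2)(-4) = 11
  (2)(1) − (-4)(-3) = -10
Sum = 17, so (signed) Area = 17/2 = 17/2, |Area| = 17/2.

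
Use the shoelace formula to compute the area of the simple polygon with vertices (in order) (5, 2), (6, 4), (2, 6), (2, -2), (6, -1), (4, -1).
Area = 41/2

Shoelace formula: Area = (1/2) |Σ_i (x_i · y_{i+1} − x_{i+1} · y_i)| (indices mod n). Compute each cross term:
  (5)(4) − (6)(2) = 8
  (6)(6) − (2)(4) = 28
  (2)(-2) − (2)(6) = -16
  (2)(-1) − (6)(-2) = 10
  (6)(-1) − (4)(-1) = -2
  (4)(2) − (5)(-1) = 13
Sum = 41, so (signed) Area = 41/2 = 41/2, |Area| = 41/2.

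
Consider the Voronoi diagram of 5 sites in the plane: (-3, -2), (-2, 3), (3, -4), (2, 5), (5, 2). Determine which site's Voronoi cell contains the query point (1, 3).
Nearest site = (2, 5)

The Voronoi cell of site s contains exactly those query points closer to s than to any other site. Compute squared distances from q = (1, 3) to each site:
  (2 − 1)² + (5 − 3)² = 5
  (-2 − 1)² + (3 − 3)² = 9
  (5 − 1)² + (2 − 3)² = 17
  (-3 − 1)² + (-2 − 3)² = 41
  (3 − 1)² + (-4 − 3)² = 53
Minimum is attained by (2, 5), so q lies in its Voronoi cell.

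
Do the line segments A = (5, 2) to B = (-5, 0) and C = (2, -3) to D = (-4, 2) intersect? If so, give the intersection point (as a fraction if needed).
Yes; intersection at (-70/31, 17/31) (t = 45/62 on AB, s = 22/31 on CD)

Parametrize AB as A + t(B − A) = (5 + -10 t, 2 + -2 t) and CD as C + s(D − C) = (2 + -6 s, -3 + 5 s). Solve the linear system for (t, s). Determinant = 62 ≠ 0, so a unique intersection of the containing lines exists. Solution: t = 45/62, s = 22/31 — both in [0, 1], so the segments cross. Intersection point: (-70/31, 17/31).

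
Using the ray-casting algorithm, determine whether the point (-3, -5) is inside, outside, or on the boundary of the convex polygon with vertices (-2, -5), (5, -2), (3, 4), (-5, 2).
The point (-3, -5) lies strictly outside the polygon

Cast a horizontal ray to the right from the query point and count how many polygon edges it crosses (each edge strictly once or zero times, handled with the usual half-open convention). 
Parity of crossings → even ⇒ outside.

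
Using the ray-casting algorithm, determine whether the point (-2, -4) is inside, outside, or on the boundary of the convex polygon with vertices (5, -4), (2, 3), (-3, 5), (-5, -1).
The point (-2, -4) lies strictly outside the polygon

Cast a horizontal ray to the right from the query point and count how many polygon edges it crosses (each edge strictly once or zero times, handled with the usual half-open convention). 
Parity of crossings → even ⇒ outside.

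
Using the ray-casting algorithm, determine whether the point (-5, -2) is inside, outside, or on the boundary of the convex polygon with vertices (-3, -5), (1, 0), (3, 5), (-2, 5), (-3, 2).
The point (-5, -2) lies strictly outside the polygon

Cast a horizontal ray to the right from the query point and count how many polygon edges it crosses (each edge strictly once or zero times, handled with the usual half-open convention). 
Parity of crossings → even ⇒ outside.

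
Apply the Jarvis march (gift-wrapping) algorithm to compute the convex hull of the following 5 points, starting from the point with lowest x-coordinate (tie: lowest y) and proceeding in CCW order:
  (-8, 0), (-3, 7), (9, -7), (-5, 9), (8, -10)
Hull (CCW) = [(-8, 0), (8, -10), (9, -7), (-3, 7), (-5, 9)]

Jarvis march: at each step, from the current hull vertex p, select the next vertex q as the point such that every other point lies strictly to the left of (or on) the directed line p → q. (Equivalently: for every other point r, the cross product (q − p) × (r − p) ≥ 0.)
Starting point (lowest x, tie lowest y): (-8, 0). Wrap until returning to start. Resulting hull: (-8, 0), (8, -10), (9, -7), (-3, 7), (-5, 9).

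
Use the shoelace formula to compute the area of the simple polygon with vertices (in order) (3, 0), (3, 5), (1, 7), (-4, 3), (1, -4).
Area = 87/2

Shoelace formula: Area = (1/2) |Σ_i (x_i · y_{i+1} − x_{i+1} · y_i)| (indices mod n). Compute each cross term:
  (3)(5) − (3)(0) = 15
  (3)(7) − (1)(5) = 16
  (1)(3) − (-4)(7) = 31
  (-4)(-4) − (1)(3) = 13
  (1)(0) − (3)(-4) = 12
Sum = 87, so (signed) Area = 87/2 = 87/2, |Area| = 87/2.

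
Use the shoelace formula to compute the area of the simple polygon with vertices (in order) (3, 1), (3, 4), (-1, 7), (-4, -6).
Area = 41

Shoelace formula: Area = (1/2) |Σ_i (x_i · y_{i+1} − x_{i+1} · y_i)| (indices mod n). Compute each cross term:
  (3)(4) − (3)(1) = 9
  (3)(7) − (-1)(4) = 25
  (-1)(-6) − (-4)(7) = 34
  (-4)(1) − (3)(-6) = 14
Sum = 82, so (signed) Area = 82/2 = 41, |Area| = 41.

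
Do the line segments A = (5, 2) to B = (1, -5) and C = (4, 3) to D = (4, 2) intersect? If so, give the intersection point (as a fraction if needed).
No (intersection of containing lines falls outside at least one segment)

Parametrize and solve: t = 1/4, s = 11/4. At least one of these is outside [0, 1], so the segments do not intersect.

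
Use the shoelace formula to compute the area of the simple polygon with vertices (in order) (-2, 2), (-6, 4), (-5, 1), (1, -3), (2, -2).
Area = 18

Shoelace formula: Area = (1/2) |Σ_i (x_i · y_{i+1} − x_{i+1} · y_i)| (indices mod n). Compute each cross term:
  (-2)(4) − (-6)(2) = 4
  (-6)(1) − (-5)(4) = 14
  (-5)(-3) − (1)(1) = 14
  (1)(-2) − (2)(-3) = 4
  (2)(2) − (-2)(-2) = 0
Sum = 36, so (signed) Area = 36/2 = 18, |Area| = 18.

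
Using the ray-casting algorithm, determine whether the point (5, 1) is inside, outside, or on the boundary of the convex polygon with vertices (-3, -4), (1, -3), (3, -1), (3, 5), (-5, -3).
The point (5, 1) lies strictly outside the polygon

Cast a horizontal ray to the right from the query point and count how many polygon edges it crosses (each edge strictly once or zero times, handled with the usual half-open convention). 
Parity of crossings → even ⇒ outside.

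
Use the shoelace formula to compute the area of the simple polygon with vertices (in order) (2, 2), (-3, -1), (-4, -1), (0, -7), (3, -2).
Area = 31

Shoelace formula: Area = (1/2) |Σ_i (x_i · y_{i+1} − x_{i+1} · y_i)| (indices mod n). Compute each cross term:
  (2)(-1) − (-3)(2) = 4
  (-3)(-1) − (-4)(-1) = -1
  (-4)(-7) − (0)(-1) = 28
  (0)(-2) − (3)(-7) = 21
  (3)(2) − (2)(-2) = 10
Sum = 62, so (signed) Area = 62/2 = 31, |Area| = 31.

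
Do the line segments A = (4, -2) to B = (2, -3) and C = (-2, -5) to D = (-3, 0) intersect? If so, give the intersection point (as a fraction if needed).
No (intersection of containing lines falls outside at least one segment)

Parametrize and solve: t = 3, s = 0. At least one of these is outside [0, 1], so the segments do not intersect.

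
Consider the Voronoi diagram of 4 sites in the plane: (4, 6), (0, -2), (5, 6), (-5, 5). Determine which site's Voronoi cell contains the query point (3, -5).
Nearest site = (0, -2)

The Voronoi cell of site s contains exactly those query points closer to s than to any other site. Compute squared distances from q = (3, -5) to each site:
  (0 − 3)² + (-2 − -5)² = 18
  (4 − 3)² + (6 − -5)² = 122
  (5 − 3)² + (6 − -5)² = 125
  (-5 − 3)² + (5 − -5)² = 164
Minimum is attained by (0, -2), so q lies in its Voronoi cell.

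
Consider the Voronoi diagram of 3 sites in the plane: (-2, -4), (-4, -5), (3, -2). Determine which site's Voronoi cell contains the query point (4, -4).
Nearest site = (3, -2)

The Voronoi cell of site s contains exactly those query points closer to s than to any other site. Compute squared distances from q = (4, -4) to each site:
  (3 − 4)² + (-2 − -4)² = 5
  (-2 − 4)² + (-4 − -4)² = 36
  (-4 − 4)² + (-5 − -4)² = 65
Minimum is attained by (3, -2), so q lies in its Voronoi cell.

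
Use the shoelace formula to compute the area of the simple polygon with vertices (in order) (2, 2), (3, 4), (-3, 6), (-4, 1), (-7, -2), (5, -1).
Area = 97/2

Shoelace formula: Area = (1/2) |Σ_i (x_i · y_{i+1} − x_{i+1} · y_i)| (indices mod n). Compute each cross term:
  (2)(4) − (3)(2) = 2
  (3)(6) − (-3)(4) = 30
  (-3)(1) − (-4)(6) = 21
  (-4)(-2) − (-7)(1) = 15
  (-7)(-1) − (5)(-2) = 17
  (5)(2) − (2)(-1) = 12
Sum = 97, so (signed) Area = 97/2 = 97/2, |Area| = 97/2.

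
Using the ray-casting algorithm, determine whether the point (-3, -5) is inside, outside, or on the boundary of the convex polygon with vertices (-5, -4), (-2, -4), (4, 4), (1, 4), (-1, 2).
The point (-3, -5) lies strictly outside the polygon

Cast a horizontal ray to the right from the query point and count how many polygon edges it crosses (each edge strictly once or zero times, handled with the usual half-open convention). 
Parity of crossings → even ⇒ outside.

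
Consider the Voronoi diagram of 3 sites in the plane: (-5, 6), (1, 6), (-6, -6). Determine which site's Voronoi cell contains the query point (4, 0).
Nearest site = (1, 6)

The Voronoi cell of site s contains exactly those query points closer to s than to any other site. Compute squared distances from q = (4, 0) to each site:
  (1 − 4)² + (6 − 0)² = 45
  (-5 − 4)² + (6 − 0)² = 117
  (-6 − 4)² + (-6 − 0)² = 136
Minimum is attained by (1, 6), so q lies in its Voronoi cell.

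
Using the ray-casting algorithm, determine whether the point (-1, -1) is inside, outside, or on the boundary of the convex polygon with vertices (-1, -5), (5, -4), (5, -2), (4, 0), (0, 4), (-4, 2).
The point (-1, -1) lies strictly inside the polygon

Cast a horizontal ray to the right from the query point and count how many polygon edges it crosses (each edge strictly once or zero times, handled with the usual half-open convention). 
Parity of crossings → odd ⇒ inside.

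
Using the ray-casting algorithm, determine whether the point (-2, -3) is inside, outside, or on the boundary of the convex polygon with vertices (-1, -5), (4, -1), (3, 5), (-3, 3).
The point (-2, -3) lies strictly outside the polygon

Cast a horizontal ray to the right from the query point and count how many polygon edges it crosses (each edge strictly once or zero times, handled with the usual half-open convention). 
Parity of crossings → even ⇒ outside.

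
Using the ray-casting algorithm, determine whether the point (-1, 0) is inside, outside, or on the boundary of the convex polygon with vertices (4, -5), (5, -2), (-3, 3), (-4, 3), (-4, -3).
The point (-1, 0) lies strictly inside the polygon

Cast a horizontal ray to the right from the query point and count how many polygon edges it crosses (each edge strictly once or zero times, handled with the usual half-open convention). 
Parity of crossings → odd ⇒ inside.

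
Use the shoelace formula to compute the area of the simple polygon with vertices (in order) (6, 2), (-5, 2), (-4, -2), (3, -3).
Area = 41

Shoelace formula: Area = (1/2) |Σ_i (x_i · y_{i+1} − x_{i+1} · y_i)| (indices mod n). Compute each cross term:
  (6)(2) − (-5)(2) = 22
  (-5)(-2) − (-4)(2) = 18
  (-4)(-3) − (3)(-2) = 18
  (3)(2) − (6)(-3) = 24
Sum = 82, so (signed) Area = 82/2 = 41, |Area| = 41.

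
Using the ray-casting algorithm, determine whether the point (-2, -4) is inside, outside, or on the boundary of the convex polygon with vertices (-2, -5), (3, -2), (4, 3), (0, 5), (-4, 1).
The point (-2, -4) lies strictly inside the polygon

Cast a horizontal ray to the right from the query point and count how many polygon edges it crosses (each edge strictly once or zero times, handled with the usual half-open convention). 
Parity of crossings → odd ⇒ inside.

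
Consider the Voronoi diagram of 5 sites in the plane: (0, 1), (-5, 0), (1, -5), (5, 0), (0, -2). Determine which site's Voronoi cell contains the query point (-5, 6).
Nearest site = (-5, 0)

The Voronoi cell of site s contains exactly those query points closer to s than to any other site. Compute squared distances from q = (-5, 6) to each site:
  (-5 − -5)² + (0 − 6)² = 36
  (0 − -5)² + (1 − 6)² = 50
  (0 − -5)² + (-2 − 6)² = 89
  (5 − -5)² + (0 − 6)² = 136
  (1 − -5)² + (-5 − 6)² = 157
Minimum is attained by (-5, 0), so q lies in its Voronoi cell.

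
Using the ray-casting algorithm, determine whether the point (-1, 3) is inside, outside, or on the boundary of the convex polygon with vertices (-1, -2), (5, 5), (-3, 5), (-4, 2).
The point (-1, 3) lies strictly inside the polygon

Cast a horizontal ray to the right from the query point and count how many polygon edges it crosses (each edge strictly once or zero times, handled with the usual half-open convention). 
Parity of crossings → odd ⇒ inside.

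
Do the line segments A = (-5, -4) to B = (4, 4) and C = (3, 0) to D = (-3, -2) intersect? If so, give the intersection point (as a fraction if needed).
Yes; intersection at (-13/5, -28/15) (t = 4/15 on AB, s = 14/15 on CD)

Parametrize AB as A + t(B − A) = (-5 + 9 t, -4 + 8 t) and CD as C + s(D − C) = (3 + -6 s, 0 + -2 s). Solve the linear system for (t, s). Determinant = -30 ≠ 0, so a unique intersection of the containing lines exists. Solution: t = 4/15, s = 14/15 — both in [0, 1], so the segments cross. Intersection point: (-13/5, -28/15).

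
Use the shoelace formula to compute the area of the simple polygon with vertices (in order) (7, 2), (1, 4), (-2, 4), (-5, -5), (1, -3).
Area = 111/2

Shoelace formula: Area = (1/2) |Σ_i (x_i · y_{i+1} − x_{i+1} · y_i)| (indices mod n). Compute each cross term:
  (7)(4) − (1)(2) = 26
  (1)(4) − (-2)(4) = 12
  (-2)(-5) − (-5)(4) = 30
  (-5)(-3) − (1)(-5) = 20
  (1)(2) − (7)(-3) = 23
Sum = 111, so (signed) Area = 111/2 = 111/2, |Area| = 111/2.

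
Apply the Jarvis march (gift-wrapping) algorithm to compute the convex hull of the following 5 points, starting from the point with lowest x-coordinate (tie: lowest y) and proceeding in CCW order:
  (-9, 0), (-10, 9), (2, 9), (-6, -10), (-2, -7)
Hull (CCW) = [(-10, 9), (-9, 0), (-6, -10), (-2, -7), (2, 9)]

Jarvis march: at each step, from the current hull vertex p, select the next vertex q as the point such that every other point lies strictly to the left of (or on) the directed line p → q. (Equivalently: for every other point r, the cross product (q − p) × (r − p) ≥ 0.)
Starting point (lowest x, tie lowest y): (-10, 9). Wrap until returning to start. Resulting hull: (-10, 9), (-9, 0), (-6, -10), (-2, -7), (2, 9).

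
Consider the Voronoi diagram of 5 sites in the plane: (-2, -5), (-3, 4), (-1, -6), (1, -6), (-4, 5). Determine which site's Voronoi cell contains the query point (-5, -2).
Nearest site = (-2, -5)

The Voronoi cell of site s contains exactly those query points closer to s than to any other site. Compute squared distances from q = (-5, -2) to each site:
  (-2 − -5)² + (-5 − -2)² = 18
  (-1 − -5)² + (-6 − -2)² = 32
  (-3 − -5)² + (4 − -2)² = 40
  (-4 − -5)² + (5 − -2)² = 50
  (1 − -5)² + (-6 − -2)² = 52
Minimum is attained by (-2, -5), so q lies in its Voronoi cell.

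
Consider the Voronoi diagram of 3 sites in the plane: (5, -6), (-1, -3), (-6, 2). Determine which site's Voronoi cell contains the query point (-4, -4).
Nearest site = (-1, -3)

The Voronoi cell of site s contains exactly those query points closer to s than to any other site. Compute squared distances from q = (-4, -4) to each site:
  (-1 − -4)² + (-3 − -4)² = 10
  (-6 − -4)² + (2 − -4)² = 40
  (5 − -4)² + (-6 − -4)² = 85
Minimum is attained by (-1, -3), so q lies in its Voronoi cell.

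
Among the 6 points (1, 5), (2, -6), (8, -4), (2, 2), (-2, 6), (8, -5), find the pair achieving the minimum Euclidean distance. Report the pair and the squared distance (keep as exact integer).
Pair = ((8, -4), (8, -5)); squared distance = 1

Compute all C(6, 2) = 15 pairwise squared distances (x_i − x_j)² + (y_i − y_j)². The minimum is 1, attained by the pair ((8, -4), (8, -5)).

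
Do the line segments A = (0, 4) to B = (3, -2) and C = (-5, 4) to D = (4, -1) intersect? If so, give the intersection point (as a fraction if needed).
Yes; intersection at (25/13, 2/13) (t = 25/39 on AB, s = 10/13 on CD)

Parametrize AB as A + t(B − A) = (0 + 3 t, 4 + -6 t) and CD as C + s(D − C) = (-5 + 9 s, 4 + -5 s). Solve the linear system for (t, s). Determinant = -39 ≠ 0, so a unique intersection of the containing lines exists. Solution: t = 25/39, s = 10/13 — both in [0, 1], so the segments cross. Intersection point: (25/13, 2/13).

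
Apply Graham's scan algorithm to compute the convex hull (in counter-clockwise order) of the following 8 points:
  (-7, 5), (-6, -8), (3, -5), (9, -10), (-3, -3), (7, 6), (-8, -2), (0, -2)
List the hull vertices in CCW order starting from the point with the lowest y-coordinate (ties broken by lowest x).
Hull (CCW) = [(9, -10), (7, 6), (-7, 5), (-8, -2), (-6, -8)]

Graham scan procedure:
  1. Find the pivot p₀ = point with lowest y (tie → lowest x): (9, -10).
  2. Sort the remaining points by polar angle around p₀.
  3. Walk through sorted points, maintaining a stack; pop the top while the last three entries make a non-left turn (cross product ≤ 0).
  4. Final stack is the convex hull in CCW order: (9, -10), (7, 6), (-7, 5), (-8, -2), (-6, -8).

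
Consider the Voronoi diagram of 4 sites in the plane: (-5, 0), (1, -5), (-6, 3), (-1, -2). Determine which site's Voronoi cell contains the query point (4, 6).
Nearest site = (-1, -2)

The Voronoi cell of site s contains exactly those query points closer to s than to any other site. Compute squared distances from q = (4, 6) to each site:
  (-1 − 4)² + (-2 − 6)² = 89
  (-6 − 4)² + (3 − 6)² = 109
  (-5 − 4)² + (0 − 6)² = 117
  (1 − 4)² + (-5 − 6)² = 130
Minimum is attained by (-1, -2), so q lies in its Voronoi cell.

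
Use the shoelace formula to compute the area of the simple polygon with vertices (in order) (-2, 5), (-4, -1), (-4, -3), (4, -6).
Area = 37

Shoelace formula: Area = (1/2) |Σ_i (x_i · y_{i+1} − x_{i+1} · y_i)| (indices mod n). Compute each cross term:
  (-2)(-1) − (-4)(5) = 22
  (-4)(-3) − (-4)(-1) = 8
  (-4)(-6) − (4)(-3) = 36
  (4)(5) − (-2)(-6) = 8
Sum = 74, so (signed) Area = 74/2 = 37, |Area| = 37.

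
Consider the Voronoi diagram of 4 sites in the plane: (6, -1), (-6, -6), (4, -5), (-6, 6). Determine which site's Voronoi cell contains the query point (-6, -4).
Nearest site = (-6, -6)

The Voronoi cell of site s contains exactly those query points closer to s than to any other site. Compute squared distances from q = (-6, -4) to each site:
  (-6 − -6)² + (-6 − -4)² = 4
  (-6 − -6)² + (6 − -4)² = 100
  (4 − -6)² + (-5 − -4)² = 101
  (6 − -6)² + (-1 − -4)² = 153
Minimum is attained by (-6, -6), so q lies in its Voronoi cell.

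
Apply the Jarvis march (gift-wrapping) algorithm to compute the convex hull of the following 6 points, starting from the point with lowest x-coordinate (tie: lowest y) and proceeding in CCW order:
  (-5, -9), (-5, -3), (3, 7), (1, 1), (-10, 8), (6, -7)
Hull (CCW) = [(-10, 8), (-5, -9), (6, -7), (3, 7)]

Jarvis march: at each step, from the current hull vertex p, select the next vertex q as the point such that every other point lies strictly to the left of (or on) the directed line p → q. (Equivalently: for every other point r, the cross product (q − p) × (r − p) ≥ 0.)
Starting point (lowest x, tie lowest y): (-10, 8). Wrap until returning to start. Resulting hull: (-10, 8), (-5, -9), (6, -7), (3, 7).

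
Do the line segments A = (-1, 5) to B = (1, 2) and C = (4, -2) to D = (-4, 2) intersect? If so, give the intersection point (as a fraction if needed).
No (intersection of containing lines falls outside at least one segment)

Parametrize and solve: t = 9/4, s = 1/16. At least one of these is outside [0, 1], so the segments do not intersect.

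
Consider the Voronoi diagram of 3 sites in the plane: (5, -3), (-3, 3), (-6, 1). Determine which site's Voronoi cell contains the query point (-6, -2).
Nearest site = (-6, 1)

The Voronoi cell of site s contains exactly those query points closer to s than to any other site. Compute squared distances from q = (-6, -2) to each site:
  (-6 − -6)² + (1 − -2)² = 9
  (-3 − -6)² + (3 − -2)² = 34
  (5 − -6)² + (-3 − -2)² = 122
Minimum is attained by (-6, 1), so q lies in its Voronoi cell.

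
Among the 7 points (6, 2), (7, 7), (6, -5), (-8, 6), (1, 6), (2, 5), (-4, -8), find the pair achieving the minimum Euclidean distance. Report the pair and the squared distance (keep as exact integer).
Pair = ((1, 6), (2, 5)); squared distance = 2

Compute all C(7, 2) = 21 pairwise squared distances (x_i − x_j)² + (y_i − y_j)². The minimum is 2, attained by the pair ((1, 6), (2, 5)).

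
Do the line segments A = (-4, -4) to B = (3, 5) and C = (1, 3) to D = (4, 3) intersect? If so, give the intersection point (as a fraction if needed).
Yes; intersection at (13/9, 3) (t = 7/9 on AB, s = 4/27 on CD)

Parametrize AB as A + t(B − A) = (-4 + 7 t, -4 + 9 t) and CD as C + s(D − C) = (1 + 3 s, 3 + 0 s). Solve the linear system for (t, s). Determinant = 27 ≠ 0, so a unique intersection of the containing lines exists. Solution: t = 7/9, s = 4/27 — both in [0, 1], so the segments cross. Intersection point: (13/9, 3).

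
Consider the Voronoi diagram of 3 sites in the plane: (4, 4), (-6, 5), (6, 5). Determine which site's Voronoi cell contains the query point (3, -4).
Nearest site = (4, 4)

The Voronoi cell of site s contains exactly those query points closer to s than to any other site. Compute squared distances from q = (3, -4) to each site:
  (4 − 3)² + (4 − -4)² = 65
  (6 − 3)² + (5 − -4)² = 90
  (-6 − 3)² + (5 − -4)² = 162
Minimum is attained by (4, 4), so q lies in its Voronoi cell.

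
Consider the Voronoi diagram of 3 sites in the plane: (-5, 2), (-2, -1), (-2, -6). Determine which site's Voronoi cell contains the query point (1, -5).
Nearest site = (-2, -6)

The Voronoi cell of site s contains exactly those query points closer to s than to any other site. Compute squared distances from q = (1, -5) to each site:
  (-2 − 1)² + (-6 − -5)² = 10
  (-2 − 1)² + (-1 − -5)² = 25
  (-5 − 1)² + (2 − -5)² = 85
Minimum is attained by (-2, -6), so q lies in its Voronoi cell.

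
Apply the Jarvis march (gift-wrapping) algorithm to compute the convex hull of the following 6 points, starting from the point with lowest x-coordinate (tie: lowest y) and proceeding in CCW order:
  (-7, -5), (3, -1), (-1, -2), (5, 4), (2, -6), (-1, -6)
Hull (CCW) = [(-7, -5), (-1, -6), (2, -6), (5, 4)]

Jarvis march: at each step, from the current hull vertex p, select the next vertex q as the point such that every other point lies strictly to the left of (or on) the directed line p → q. (Equivalently: for every other point r, the cross product (q − p) × (r − p) ≥ 0.)
Starting point (lowest x, tie lowest y): (-7, -5). Wrap until returning to start. Resulting hull: (-7, -5), (-1, -6), (2, -6), (5, 4).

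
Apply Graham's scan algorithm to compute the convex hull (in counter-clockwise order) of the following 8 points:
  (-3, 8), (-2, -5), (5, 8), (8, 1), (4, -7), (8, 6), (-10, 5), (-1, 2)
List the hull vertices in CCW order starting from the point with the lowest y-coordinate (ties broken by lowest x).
Hull (CCW) = [(4, -7), (8, 1), (8, 6), (5, 8), (-3, 8), (-10, 5), (-2, -5)]

Graham scan procedure:
  1. Find the pivot p₀ = point with lowest y (tie → lowest x): (4, -7).
  2. Sort the remaining points by polar angle around p₀.
  3. Walk through sorted points, maintaining a stack; pop the top while the last three entries make a non-left turn (cross product ≤ 0).
  4. Final stack is the convex hull in CCW order: (4, -7), (8, 1), (8, 6), (5, 8), (-3, 8), (-10, 5), (-2, -5).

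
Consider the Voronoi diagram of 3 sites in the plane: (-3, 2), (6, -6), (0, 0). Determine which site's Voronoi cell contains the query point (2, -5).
Nearest site = (6, -6)

The Voronoi cell of site s contains exactly those query points closer to s than to any other site. Compute squared distances from q = (2, -5) to each site:
  (6 − 2)² + (-6 − -5)² = 17
  (0 − 2)² + (0 − -5)² = 29
  (-3 − 2)² + (2 − -5)² = 74
Minimum is attained by (6, -6), so q lies in its Voronoi cell.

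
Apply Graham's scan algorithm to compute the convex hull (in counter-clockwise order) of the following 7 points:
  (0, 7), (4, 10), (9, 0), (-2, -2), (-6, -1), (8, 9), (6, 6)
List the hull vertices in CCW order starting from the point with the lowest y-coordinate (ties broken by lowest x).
Hull (CCW) = [(-2, -2), (9, 0), (8, 9), (4, 10), (0, 7), (-6, -1)]

Graham scan procedure:
  1. Find the pivot p₀ = point with lowest y (tie → lowest x): (-2, -2).
  2. Sort the remaining points by polar angle around p₀.
  3. Walk through sorted points, maintaining a stack; pop the top while the last three entries make a non-left turn (cross product ≤ 0).
  4. Final stack is the convex hull in CCW order: (-2, -2), (9, 0), (8, 9), (4, 10), (0, 7), (-6, -1).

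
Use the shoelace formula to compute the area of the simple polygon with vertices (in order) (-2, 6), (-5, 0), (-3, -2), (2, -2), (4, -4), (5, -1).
Area = 47

Shoelace formula: Area = (1/2) |Σ_i (x_i · y_{i+1} − x_{i+1} · y_i)| (indices mod n). Compute each cross term:
  (-2)(0) − (-5)(6) = 30
  (-5)(-2) − (-3)(0) = 10
  (-3)(-2) − (2)(-2) = 10
  (2)(-4) − (4)(-2) = 0
  (4)(-1) − (5)(-4) = 16
  (5)(6) − (-2)(-1) = 28
Sum = 94, so (signed) Area = 94/2 = 47, |Area| = 47.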